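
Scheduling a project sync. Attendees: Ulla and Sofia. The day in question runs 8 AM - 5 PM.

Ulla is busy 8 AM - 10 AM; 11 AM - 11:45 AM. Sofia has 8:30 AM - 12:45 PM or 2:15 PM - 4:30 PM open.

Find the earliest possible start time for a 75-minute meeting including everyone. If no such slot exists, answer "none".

14:15

Ulla free: 10:00-11:00, 11:45-17:00 (invert busy blocks within the working day).
Sofia free: 08:30-12:45, 14:15-16:30.
Ulla ∩ Sofia: 10:00-11:00, 11:45-12:45, 14:15-16:30.
The first common window of at least 75 minutes is 14:15-16:30, so the earliest start is 14:15.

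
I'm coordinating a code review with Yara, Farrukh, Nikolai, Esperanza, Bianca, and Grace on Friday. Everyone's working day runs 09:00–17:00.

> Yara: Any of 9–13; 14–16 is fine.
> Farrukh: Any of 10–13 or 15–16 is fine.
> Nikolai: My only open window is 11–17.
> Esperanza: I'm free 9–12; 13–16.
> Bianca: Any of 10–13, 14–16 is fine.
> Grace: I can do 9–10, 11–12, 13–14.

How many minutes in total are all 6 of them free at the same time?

60

Yara ∩ Farrukh: 10:00-13:00, 15:00-16:00.
Yara ∩ Farrukh ∩ Nikolai: 11:00-13:00, 15:00-16:00.
Yara ∩ Farrukh ∩ Nikolai ∩ Esperanza: 11:00-12:00, 15:00-16:00.
Yara ∩ Farrukh ∩ Nikolai ∩ Esperanza ∩ Bianca: 11:00-12:00, 15:00-16:00.
Yara ∩ Farrukh ∩ Nikolai ∩ Esperanza ∩ Bianca ∩ Grace: 11:00-12:00.
Those are the intersection windows.
That's a single block of 60 minutes.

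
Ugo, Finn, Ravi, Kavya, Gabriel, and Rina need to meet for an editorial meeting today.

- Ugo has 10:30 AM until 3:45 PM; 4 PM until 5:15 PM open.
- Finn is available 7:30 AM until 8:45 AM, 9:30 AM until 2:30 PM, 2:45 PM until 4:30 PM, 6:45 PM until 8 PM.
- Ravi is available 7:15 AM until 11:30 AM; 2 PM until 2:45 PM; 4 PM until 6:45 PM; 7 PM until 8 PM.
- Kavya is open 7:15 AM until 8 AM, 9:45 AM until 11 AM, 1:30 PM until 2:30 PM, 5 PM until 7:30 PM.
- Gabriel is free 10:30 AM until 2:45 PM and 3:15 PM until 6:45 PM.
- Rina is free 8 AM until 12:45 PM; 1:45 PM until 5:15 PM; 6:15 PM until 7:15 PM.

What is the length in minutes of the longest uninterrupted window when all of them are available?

Ugo ∩ Finn: 10:30-14:30, 14:45-15:45, 16:00-16:30.
Ugo ∩ Finn ∩ Ravi: 10:30-11:30, 14:00-14:30, 16:00-16:30.
Ugo ∩ Finn ∩ Ravi ∩ Kavya: 10:30-11:00, 14:00-14:30.
Ugo ∩ Finn ∩ Ravi ∩ Kavya ∩ Gabriel: 10:30-11:00, 14:00-14:30.
Ugo ∩ Finn ∩ Ravi ∩ Kavya ∩ Gabriel ∩ Rina: 10:30-11:00, 14:00-14:30.
The longest is 10:30-11:00 at 30 minutes.

30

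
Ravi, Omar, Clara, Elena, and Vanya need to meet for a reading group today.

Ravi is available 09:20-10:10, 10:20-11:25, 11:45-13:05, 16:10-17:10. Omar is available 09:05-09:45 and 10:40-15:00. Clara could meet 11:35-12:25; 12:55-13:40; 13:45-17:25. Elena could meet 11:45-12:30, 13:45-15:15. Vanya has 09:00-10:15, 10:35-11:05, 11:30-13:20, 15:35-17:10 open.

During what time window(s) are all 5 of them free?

Ravi ∩ Omar: 09:20-09:45, 10:40-11:25, 11:45-13:05.
Ravi ∩ Omar ∩ Clara: 11:45-12:25, 12:55-13:05.
Ravi ∩ Omar ∩ Clara ∩ Elena: 11:45-12:25.
Ravi ∩ Omar ∩ Clara ∩ Elena ∩ Vanya: 11:45-12:25.

11:45-12:25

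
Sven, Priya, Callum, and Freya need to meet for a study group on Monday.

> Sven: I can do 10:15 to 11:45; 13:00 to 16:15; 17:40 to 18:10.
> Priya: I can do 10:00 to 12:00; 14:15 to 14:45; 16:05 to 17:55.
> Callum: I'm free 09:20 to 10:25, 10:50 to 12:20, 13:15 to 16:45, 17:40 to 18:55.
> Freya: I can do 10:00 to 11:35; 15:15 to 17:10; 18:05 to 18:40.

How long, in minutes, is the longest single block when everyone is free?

Sven ∩ Priya: 10:15-11:45, 14:15-14:45, 16:05-16:15, 17:40-17:55.
Sven ∩ Priya ∩ Callum: 10:15-10:25, 10:50-11:45, 14:15-14:45, 16:05-16:15, 17:40-17:55.
Sven ∩ Priya ∩ Callum ∩ Freya: 10:15-10:25, 10:50-11:35, 16:05-16:15.
The longest is 10:50-11:35 at 45 minutes.

45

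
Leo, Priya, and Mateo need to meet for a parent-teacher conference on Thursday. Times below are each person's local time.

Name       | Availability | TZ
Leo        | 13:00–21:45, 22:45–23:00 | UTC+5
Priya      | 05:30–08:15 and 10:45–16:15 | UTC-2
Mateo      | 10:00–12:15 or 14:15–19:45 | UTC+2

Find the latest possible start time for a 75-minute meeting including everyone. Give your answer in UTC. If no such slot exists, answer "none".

Leo in UTC: 08:00-16:45, 17:45-18:00 (subtract 5h to convert from UTC+5).
Priya in UTC: 07:30-10:15, 12:45-18:15 (add 2h to convert from UTC-2).
Mateo in UTC: 08:00-10:15, 12:15-17:45 (subtract 2h to convert from UTC+2).
Leo ∩ Priya: 08:00-10:15, 12:45-16:45, 17:45-18:00.
Leo ∩ Priya ∩ Mateo: 08:00-10:15, 12:45-16:45.
The last common window of at least 75 minutes is 12:45-16:45; a 75-minute meeting can start as late as 15:30 and still end by 16:45.

15:30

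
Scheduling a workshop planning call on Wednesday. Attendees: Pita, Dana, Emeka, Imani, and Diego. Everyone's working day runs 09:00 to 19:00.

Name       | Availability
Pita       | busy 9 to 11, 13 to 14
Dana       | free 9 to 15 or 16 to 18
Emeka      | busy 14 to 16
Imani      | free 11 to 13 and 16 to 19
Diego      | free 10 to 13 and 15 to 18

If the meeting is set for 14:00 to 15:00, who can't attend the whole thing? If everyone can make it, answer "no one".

Pita free: 11:00-13:00, 14:00-19:00 (invert busy blocks within the working day).
Dana free: 09:00-15:00, 16:00-18:00.
Emeka free: 09:00-14:00, 16:00-19:00 (invert busy blocks within the working day).
Imani free: 11:00-13:00, 16:00-19:00.
Diego free: 10:00-13:00, 15:00-18:00.
Pita: free for 14:00-15:00. Dana: free for 14:00-15:00. Emeka: not fully free for 14:00-15:00. Imani: not fully free for 14:00-15:00. Diego: not fully free for 14:00-15:00.

Diego, Emeka, Imani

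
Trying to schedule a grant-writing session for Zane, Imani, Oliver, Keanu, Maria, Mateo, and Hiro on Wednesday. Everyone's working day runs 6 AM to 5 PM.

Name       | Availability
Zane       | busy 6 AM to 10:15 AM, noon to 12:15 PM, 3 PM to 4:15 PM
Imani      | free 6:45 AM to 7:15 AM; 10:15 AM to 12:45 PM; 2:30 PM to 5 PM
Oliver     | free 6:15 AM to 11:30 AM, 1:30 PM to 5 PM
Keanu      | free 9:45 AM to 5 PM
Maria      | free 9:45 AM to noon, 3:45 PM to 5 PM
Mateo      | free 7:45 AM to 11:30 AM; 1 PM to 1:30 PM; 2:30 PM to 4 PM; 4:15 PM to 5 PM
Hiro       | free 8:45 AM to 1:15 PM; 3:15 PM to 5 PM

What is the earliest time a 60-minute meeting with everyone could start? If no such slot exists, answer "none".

Zane free: 10:15-12:00, 12:15-15:00, 16:15-17:00 (invert busy blocks within the working day).
Imani free: 06:45-07:15, 10:15-12:45, 14:30-17:00.
Oliver free: 06:15-11:30, 13:30-17:00.
Keanu free: 09:45-17:00.
Maria free: 09:45-12:00, 15:45-17:00.
Mateo free: 07:45-11:30, 13:00-13:30, 14:30-16:00, 16:15-17:00.
Hiro free: 08:45-13:15, 15:15-17:00.
Zane ∩ Imani: 10:15-12:00, 12:15-12:45, 14:30-15:00, 16:15-17:00.
Zane ∩ Imani ∩ Oliver: 10:15-11:30, 14:30-15:00, 16:15-17:00.
Zane ∩ Imani ∩ Oliver ∩ Keanu: 10:15-11:30, 14:30-15:00, 16:15-17:00.
Zane ∩ Imani ∩ Oliver ∩ Keanu ∩ Maria: 10:15-11:30, 16:15-17:00.
Zane ∩ Imani ∩ Oliver ∩ Keanu ∩ Maria ∩ Mateo: 10:15-11:30, 16:15-17:00.
Zane ∩ Imani ∩ Oliver ∩ Keanu ∩ Maria ∩ Mateo ∩ Hiro: 10:15-11:30, 16:15-17:00.
Those are the intersection windows.
The first common window of at least 60 minutes is 10:15-11:30, so the earliest start is 10:15.

10:15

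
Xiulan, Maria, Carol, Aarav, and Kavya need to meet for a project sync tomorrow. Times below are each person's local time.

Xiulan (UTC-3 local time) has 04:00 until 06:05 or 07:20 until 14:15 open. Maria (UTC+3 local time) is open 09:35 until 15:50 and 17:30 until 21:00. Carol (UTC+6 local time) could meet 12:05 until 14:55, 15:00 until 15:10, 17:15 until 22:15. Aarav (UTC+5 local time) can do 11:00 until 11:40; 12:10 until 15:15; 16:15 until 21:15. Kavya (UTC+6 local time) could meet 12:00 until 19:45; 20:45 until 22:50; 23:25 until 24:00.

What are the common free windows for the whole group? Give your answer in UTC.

07:10-08:55, 09:00-09:05, 11:15-12:50, 14:45-16:15

Xiulan in UTC: 07:00-09:05, 10:20-17:15 (add 3h to convert from UTC-3).
Maria in UTC: 06:35-12:50, 14:30-18:00 (subtract 3h to convert from UTC+3).
Carol in UTC: 06:05-08:55, 09:00-09:10, 11:15-16:15 (subtract 6h to convert from UTC+6).
Aarav in UTC: 06:00-06:40, 07:10-10:15, 11:15-16:15 (subtract 5h to convert from UTC+5).
Kavya in UTC: 06:00-13:45, 14:45-16:50, 17:25-18:00 (subtract 6h to convert from UTC+6).
Xiulan ∩ Maria: 07:00-09:05, 10:20-12:50, 14:30-17:15.
Xiulan ∩ Maria ∩ Carol: 07:00-08:55, 09:00-09:05, 11:15-12:50, 14:30-16:15.
Xiulan ∩ Maria ∩ Carol ∩ Aarav: 07:10-08:55, 09:00-09:05, 11:15-12:50, 14:30-16:15.
Xiulan ∩ Maria ∩ Carol ∩ Aarav ∩ Kavya: 07:10-08:55, 09:00-09:05, 11:15-12:50, 14:45-16:15.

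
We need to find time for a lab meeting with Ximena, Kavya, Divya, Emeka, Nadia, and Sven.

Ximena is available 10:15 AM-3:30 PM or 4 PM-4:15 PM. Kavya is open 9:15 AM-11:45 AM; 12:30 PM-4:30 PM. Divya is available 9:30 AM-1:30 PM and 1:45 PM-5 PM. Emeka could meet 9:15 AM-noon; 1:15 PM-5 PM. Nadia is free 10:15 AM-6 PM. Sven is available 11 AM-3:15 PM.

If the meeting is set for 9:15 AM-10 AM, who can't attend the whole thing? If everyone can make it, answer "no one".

Ximena: not fully free for 09:15-10:00. Kavya: free for 09:15-10:00. Divya: not fully free for 09:15-10:00. Emeka: free for 09:15-10:00. Nadia: not fully free for 09:15-10:00. Sven: not fully free for 09:15-10:00.

Divya, Nadia, Sven, Ximena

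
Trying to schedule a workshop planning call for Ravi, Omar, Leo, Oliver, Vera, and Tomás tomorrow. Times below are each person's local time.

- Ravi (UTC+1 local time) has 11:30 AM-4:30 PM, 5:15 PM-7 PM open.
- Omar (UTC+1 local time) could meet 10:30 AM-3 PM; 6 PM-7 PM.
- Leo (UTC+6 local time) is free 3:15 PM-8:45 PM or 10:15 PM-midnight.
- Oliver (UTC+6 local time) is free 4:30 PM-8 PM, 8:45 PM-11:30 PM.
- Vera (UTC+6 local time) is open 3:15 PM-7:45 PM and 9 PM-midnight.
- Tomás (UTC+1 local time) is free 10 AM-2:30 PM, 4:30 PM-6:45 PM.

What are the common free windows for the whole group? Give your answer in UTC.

10:30-13:30, 17:00-17:30

Ravi in UTC: 10:30-15:30, 16:15-18:00 (subtract 1h to convert from UTC+1).
Omar in UTC: 09:30-14:00, 17:00-18:00 (subtract 1h to convert from UTC+1).
Leo in UTC: 09:15-14:45, 16:15-18:00 (subtract 6h to convert from UTC+6).
Oliver in UTC: 10:30-14:00, 14:45-17:30 (subtract 6h to convert from UTC+6).
Vera in UTC: 09:15-13:45, 15:00-18:00 (subtract 6h to convert from UTC+6).
Tomás in UTC: 09:00-13:30, 15:30-17:45 (subtract 1h to convert from UTC+1).
Ravi ∩ Omar: 10:30-14:00, 17:00-18:00.
Ravi ∩ Omar ∩ Leo: 10:30-14:00, 17:00-18:00.
Ravi ∩ Omar ∩ Leo ∩ Oliver: 10:30-14:00, 17:00-17:30.
Ravi ∩ Omar ∩ Leo ∩ Oliver ∩ Vera: 10:30-13:45, 17:00-17:30.
Ravi ∩ Omar ∩ Leo ∩ Oliver ∩ Vera ∩ Tomás: 10:30-13:30, 17:00-17:30.
Those are the intersection windows.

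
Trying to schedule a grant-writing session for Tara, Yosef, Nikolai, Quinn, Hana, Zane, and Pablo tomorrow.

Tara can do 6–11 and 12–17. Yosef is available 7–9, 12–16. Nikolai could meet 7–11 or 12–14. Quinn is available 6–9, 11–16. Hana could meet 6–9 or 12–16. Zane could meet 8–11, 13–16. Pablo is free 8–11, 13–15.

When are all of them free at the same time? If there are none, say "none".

08:00-09:00, 13:00-14:00

Tara ∩ Yosef: 07:00-09:00, 12:00-16:00.
Tara ∩ Yosef ∩ Nikolai: 07:00-09:00, 12:00-14:00.
Tara ∩ Yosef ∩ Nikolai ∩ Quinn: 07:00-09:00, 12:00-14:00.
Tara ∩ Yosef ∩ Nikolai ∩ Quinn ∩ Hana: 07:00-09:00, 12:00-14:00.
Tara ∩ Yosef ∩ Nikolai ∩ Quinn ∩ Hana ∩ Zane: 08:00-09:00, 13:00-14:00.
Tara ∩ Yosef ∩ Nikolai ∩ Quinn ∩ Hana ∩ Zane ∩ Pablo: 08:00-09:00, 13:00-14:00.
Those are the intersection windows.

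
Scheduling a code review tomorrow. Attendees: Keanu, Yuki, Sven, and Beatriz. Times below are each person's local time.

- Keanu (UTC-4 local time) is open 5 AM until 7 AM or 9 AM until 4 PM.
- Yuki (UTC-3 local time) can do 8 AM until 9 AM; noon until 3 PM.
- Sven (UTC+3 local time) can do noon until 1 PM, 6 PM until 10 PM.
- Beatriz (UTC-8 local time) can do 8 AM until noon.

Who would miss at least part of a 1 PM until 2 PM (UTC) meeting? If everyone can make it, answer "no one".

Keanu in UTC: 09:00-11:00, 13:00-20:00 (add 4h to convert from UTC-4).
Yuki in UTC: 11:00-12:00, 15:00-18:00 (add 3h to convert from UTC-3).
Sven in UTC: 09:00-10:00, 15:00-19:00 (subtract 3h to convert from UTC+3).
Beatriz in UTC: 16:00-20:00 (add 8h to convert from UTC-8).
Keanu: free for 13:00-14:00. Yuki: not fully free for 13:00-14:00. Sven: not fully free for 13:00-14:00. Beatriz: not fully free for 13:00-14:00.

Beatriz, Sven, Yuki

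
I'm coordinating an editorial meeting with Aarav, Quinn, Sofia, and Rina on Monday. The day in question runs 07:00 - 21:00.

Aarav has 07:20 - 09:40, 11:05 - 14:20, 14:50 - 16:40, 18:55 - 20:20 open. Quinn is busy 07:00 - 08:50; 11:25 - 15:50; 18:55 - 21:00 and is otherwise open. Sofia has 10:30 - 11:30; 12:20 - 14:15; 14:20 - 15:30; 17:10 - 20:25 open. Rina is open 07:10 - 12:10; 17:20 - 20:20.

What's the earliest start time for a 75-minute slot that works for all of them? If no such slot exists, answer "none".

Aarav free: 07:20-09:40, 11:05-14:20, 14:50-16:40, 18:55-20:20.
Quinn free: 08:50-11:25, 15:50-18:55 (invert busy blocks within the working day).
Sofia free: 10:30-11:30, 12:20-14:15, 14:20-15:30, 17:10-20:25.
Rina free: 07:10-12:10, 17:20-20:20.
Aarav ∩ Quinn: 08:50-09:40, 11:05-11:25, 15:50-16:40.
Aarav ∩ Quinn ∩ Sofia: 11:05-11:25.
Aarav ∩ Quinn ∩ Sofia ∩ Rina: 11:05-11:25.
So the common availability across everyone is 11:05-11:25.
No common window is at least 75 minutes long.

none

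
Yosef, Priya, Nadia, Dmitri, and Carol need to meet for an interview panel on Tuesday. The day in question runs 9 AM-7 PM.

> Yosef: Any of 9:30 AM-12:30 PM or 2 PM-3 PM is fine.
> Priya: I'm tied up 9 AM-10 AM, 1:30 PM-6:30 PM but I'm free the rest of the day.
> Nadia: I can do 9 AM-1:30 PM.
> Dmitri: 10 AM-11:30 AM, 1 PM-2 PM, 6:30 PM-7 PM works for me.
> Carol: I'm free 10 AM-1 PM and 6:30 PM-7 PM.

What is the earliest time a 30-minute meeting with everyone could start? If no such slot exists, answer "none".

Yosef free: 09:30-12:30, 14:00-15:00.
Priya free: 10:00-13:30, 18:30-19:00 (invert busy blocks within the working day).
Nadia free: 09:00-13:30.
Dmitri free: 10:00-11:30, 13:00-14:00, 18:30-19:00.
Carol free: 10:00-13:00, 18:30-19:00.
Yosef ∩ Priya: 10:00-12:30.
Yosef ∩ Priya ∩ Nadia: 10:00-12:30.
Yosef ∩ Priya ∩ Nadia ∩ Dmitri: 10:00-11:30.
Yosef ∩ Priya ∩ Nadia ∩ Dmitri ∩ Carol: 10:00-11:30.
The first common window of at least 30 minutes is 10:00-11:30, so the earliest start is 10:00.

10:00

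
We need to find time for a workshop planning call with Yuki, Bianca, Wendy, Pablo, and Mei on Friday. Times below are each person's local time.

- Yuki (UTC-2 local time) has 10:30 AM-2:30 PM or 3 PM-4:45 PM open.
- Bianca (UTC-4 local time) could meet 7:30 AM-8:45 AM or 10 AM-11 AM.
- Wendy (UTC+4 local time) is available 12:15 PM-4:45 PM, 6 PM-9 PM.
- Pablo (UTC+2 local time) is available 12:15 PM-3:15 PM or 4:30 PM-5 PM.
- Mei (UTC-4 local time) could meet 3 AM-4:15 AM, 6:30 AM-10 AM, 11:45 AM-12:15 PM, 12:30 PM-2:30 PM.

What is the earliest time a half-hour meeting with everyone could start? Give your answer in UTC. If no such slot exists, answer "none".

none

Yuki in UTC: 12:30-16:30, 17:00-18:45 (add 2h to convert from UTC-2).
Bianca in UTC: 11:30-12:45, 14:00-15:00 (add 4h to convert from UTC-4).
Wendy in UTC: 08:15-12:45, 14:00-17:00 (subtract 4h to convert from UTC+4).
Pablo in UTC: 10:15-13:15, 14:30-15:00 (subtract 2h to convert from UTC+2).
Mei in UTC: 07:00-08:15, 10:30-14:00, 15:45-16:15, 16:30-18:30 (add 4h to convert from UTC-4).
Yuki ∩ Bianca: 12:30-12:45, 14:00-15:00.
Yuki ∩ Bianca ∩ Wendy: 12:30-12:45, 14:00-15:00.
Yuki ∩ Bianca ∩ Wendy ∩ Pablo: 12:30-12:45, 14:30-15:00.
Yuki ∩ Bianca ∩ Wendy ∩ Pablo ∩ Mei: 12:30-12:45.
So the common availability across everyone is 12:30-12:45.
No common window is at least 30 minutes long.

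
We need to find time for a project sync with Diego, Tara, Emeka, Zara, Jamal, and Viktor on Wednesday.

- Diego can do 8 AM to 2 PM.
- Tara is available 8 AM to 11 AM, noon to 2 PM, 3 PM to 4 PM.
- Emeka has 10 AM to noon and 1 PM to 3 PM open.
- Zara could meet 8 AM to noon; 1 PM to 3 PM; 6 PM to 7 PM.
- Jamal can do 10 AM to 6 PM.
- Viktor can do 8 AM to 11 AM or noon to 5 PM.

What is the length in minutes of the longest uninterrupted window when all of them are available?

60

Diego ∩ Tara: 08:00-11:00, 12:00-14:00.
Diego ∩ Tara ∩ Emeka: 10:00-11:00, 13:00-14:00.
Diego ∩ Tara ∩ Emeka ∩ Zara: 10:00-11:00, 13:00-14:00.
Diego ∩ Tara ∩ Emeka ∩ Zara ∩ Jamal: 10:00-11:00, 13:00-14:00.
Diego ∩ Tara ∩ Emeka ∩ Zara ∩ Jamal ∩ Viktor: 10:00-11:00, 13:00-14:00.
The longest is 10:00-11:00 at 60 minutes.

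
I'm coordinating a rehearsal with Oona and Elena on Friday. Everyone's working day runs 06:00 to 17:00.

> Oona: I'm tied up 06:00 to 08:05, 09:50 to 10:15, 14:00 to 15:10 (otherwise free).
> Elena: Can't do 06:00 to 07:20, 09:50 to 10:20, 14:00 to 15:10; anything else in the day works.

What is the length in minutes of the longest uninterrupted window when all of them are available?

220

Oona free: 08:05-09:50, 10:15-14:00, 15:10-17:00 (invert busy blocks within the working day).
Elena free: 07:20-09:50, 10:20-14:00, 15:10-17:00 (invert busy blocks within the working day).
Oona ∩ Elena: 08:05-09:50, 10:20-14:00, 15:10-17:00.
So the common availability across everyone is 08:05-09:50, 10:20-14:00, 15:10-17:00.
The longest is 10:20-14:00 at 220 minutes.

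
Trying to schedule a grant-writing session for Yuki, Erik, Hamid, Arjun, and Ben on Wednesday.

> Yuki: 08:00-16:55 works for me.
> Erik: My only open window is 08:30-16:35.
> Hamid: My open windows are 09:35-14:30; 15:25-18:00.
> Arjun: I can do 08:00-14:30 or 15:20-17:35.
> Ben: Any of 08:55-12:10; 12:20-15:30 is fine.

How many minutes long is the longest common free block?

155

Yuki ∩ Erik: 08:30-16:35.
Yuki ∩ Erik ∩ Hamid: 09:35-14:30, 15:25-16:35.
Yuki ∩ Erik ∩ Hamid ∩ Arjun: 09:35-14:30, 15:25-16:35.
Yuki ∩ Erik ∩ Hamid ∩ Arjun ∩ Ben: 09:35-12:10, 12:20-14:30, 15:25-15:30.
The longest is 09:35-12:10 at 155 minutes.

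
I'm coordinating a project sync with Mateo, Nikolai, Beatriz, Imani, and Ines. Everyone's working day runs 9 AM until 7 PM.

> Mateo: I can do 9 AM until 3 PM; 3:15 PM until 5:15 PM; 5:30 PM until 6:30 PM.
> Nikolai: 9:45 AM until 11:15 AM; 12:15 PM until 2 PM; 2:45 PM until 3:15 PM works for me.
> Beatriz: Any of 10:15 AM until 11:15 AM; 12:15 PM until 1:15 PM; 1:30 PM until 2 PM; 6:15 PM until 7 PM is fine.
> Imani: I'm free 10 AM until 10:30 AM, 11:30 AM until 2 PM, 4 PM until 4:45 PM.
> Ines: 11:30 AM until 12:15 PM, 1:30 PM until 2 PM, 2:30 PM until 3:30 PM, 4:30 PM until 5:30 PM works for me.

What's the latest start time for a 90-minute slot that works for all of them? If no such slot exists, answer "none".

none

Mateo ∩ Nikolai: 09:45-11:15, 12:15-14:00, 14:45-15:00.
Mateo ∩ Nikolai ∩ Beatriz: 10:15-11:15, 12:15-13:15, 13:30-14:00.
Mateo ∩ Nikolai ∩ Beatriz ∩ Imani: 10:15-10:30, 12:15-13:15, 13:30-14:00.
Mateo ∩ Nikolai ∩ Beatriz ∩ Imani ∩ Ines: 13:30-14:00.
So the common availability across everyone is 13:30-14:00.
No common window is at least 90 minutes long.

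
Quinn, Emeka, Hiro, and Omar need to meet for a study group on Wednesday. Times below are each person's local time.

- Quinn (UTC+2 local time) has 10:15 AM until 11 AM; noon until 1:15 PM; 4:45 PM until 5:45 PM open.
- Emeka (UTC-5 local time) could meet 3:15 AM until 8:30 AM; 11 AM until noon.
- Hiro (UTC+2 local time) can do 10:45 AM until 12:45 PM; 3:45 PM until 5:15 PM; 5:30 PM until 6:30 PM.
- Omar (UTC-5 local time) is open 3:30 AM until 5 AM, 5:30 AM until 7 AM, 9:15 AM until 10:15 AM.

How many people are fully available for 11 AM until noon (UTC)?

2

Quinn in UTC: 08:15-09:00, 10:00-11:15, 14:45-15:45 (subtract 2h to convert from UTC+2).
Emeka in UTC: 08:15-13:30, 16:00-17:00 (add 5h to convert from UTC-5).
Hiro in UTC: 08:45-10:45, 13:45-15:15, 15:30-16:30 (subtract 2h to convert from UTC+2).
Omar in UTC: 08:30-10:00, 10:30-12:00, 14:15-15:15 (add 5h to convert from UTC-5).
Emeka and Omar can make the full 11:00-12:00 slot — that's 2.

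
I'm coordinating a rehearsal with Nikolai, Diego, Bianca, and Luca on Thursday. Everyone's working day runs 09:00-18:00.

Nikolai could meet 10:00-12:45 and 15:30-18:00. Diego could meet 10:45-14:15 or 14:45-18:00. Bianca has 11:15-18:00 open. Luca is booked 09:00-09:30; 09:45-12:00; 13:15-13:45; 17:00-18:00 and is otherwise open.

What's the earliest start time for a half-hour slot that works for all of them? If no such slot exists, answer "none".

Nikolai free: 10:00-12:45, 15:30-18:00.
Diego free: 10:45-14:15, 14:45-18:00.
Bianca free: 11:15-18:00.
Luca free: 09:30-09:45, 12:00-13:15, 13:45-17:00 (invert busy blocks within the working day).
Nikolai ∩ Diego: 10:45-12:45, 15:30-18:00.
Nikolai ∩ Diego ∩ Bianca: 11:15-12:45, 15:30-18:00.
Nikolai ∩ Diego ∩ Bianca ∩ Luca: 12:00-12:45, 15:30-17:00.
So the common availability across everyone is 12:00-12:45, 15:30-17:00.
The first common window of at least 30 minutes is 12:00-12:45, so the earliest start is 12:00.

12:00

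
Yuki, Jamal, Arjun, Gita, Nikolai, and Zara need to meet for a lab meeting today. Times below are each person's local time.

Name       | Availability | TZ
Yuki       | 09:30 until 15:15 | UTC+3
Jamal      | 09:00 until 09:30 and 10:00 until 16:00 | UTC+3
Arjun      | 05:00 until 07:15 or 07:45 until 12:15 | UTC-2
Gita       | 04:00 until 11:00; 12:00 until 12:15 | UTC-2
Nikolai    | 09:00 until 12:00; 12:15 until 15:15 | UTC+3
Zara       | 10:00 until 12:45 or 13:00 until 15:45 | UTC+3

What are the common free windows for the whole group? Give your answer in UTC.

07:00-09:00, 10:00-12:15

Yuki in UTC: 06:30-12:15 (subtract 3h to convert from UTC+3).
Jamal in UTC: 06:00-06:30, 07:00-13:00 (subtract 3h to convert from UTC+3).
Arjun in UTC: 07:00-09:15, 09:45-14:15 (add 2h to convert from UTC-2).
Gita in UTC: 06:00-13:00, 14:00-14:15 (add 2h to convert from UTC-2).
Nikolai in UTC: 06:00-09:00, 09:15-12:15 (subtract 3h to convert from UTC+3).
Zara in UTC: 07:00-09:45, 10:00-12:45 (subtract 3h to convert from UTC+3).
Yuki ∩ Jamal: 07:00-12:15.
Yuki ∩ Jamal ∩ Arjun: 07:00-09:15, 09:45-12:15.
Yuki ∩ Jamal ∩ Arjun ∩ Gita: 07:00-09:15, 09:45-12:15.
Yuki ∩ Jamal ∩ Arjun ∩ Gita ∩ Nikolai: 07:00-09:00, 09:45-12:15.
Yuki ∩ Jamal ∩ Arjun ∩ Gita ∩ Nikolai ∩ Zara: 07:00-09:00, 10:00-12:15.
So the common availability across everyone is 07:00-09:00, 10:00-12:15.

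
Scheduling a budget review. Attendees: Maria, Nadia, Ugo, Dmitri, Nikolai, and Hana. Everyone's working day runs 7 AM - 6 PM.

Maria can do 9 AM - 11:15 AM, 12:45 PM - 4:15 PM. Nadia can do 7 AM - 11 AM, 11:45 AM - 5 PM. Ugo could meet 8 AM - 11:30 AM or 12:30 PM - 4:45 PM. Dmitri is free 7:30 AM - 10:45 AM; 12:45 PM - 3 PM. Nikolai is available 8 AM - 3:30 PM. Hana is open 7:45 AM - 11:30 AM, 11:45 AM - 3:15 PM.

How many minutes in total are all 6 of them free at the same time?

Maria ∩ Nadia: 09:00-11:00, 12:45-16:15.
Maria ∩ Nadia ∩ Ugo: 09:00-11:00, 12:45-16:15.
Maria ∩ Nadia ∩ Ugo ∩ Dmitri: 09:00-10:45, 12:45-15:00.
Maria ∩ Nadia ∩ Ugo ∩ Dmitri ∩ Nikolai: 09:00-10:45, 12:45-15:00.
Maria ∩ Nadia ∩ Ugo ∩ Dmitri ∩ Nikolai ∩ Hana: 09:00-10:45, 12:45-15:00.
Summing the common windows: 105 + 135 = 240 minutes.

240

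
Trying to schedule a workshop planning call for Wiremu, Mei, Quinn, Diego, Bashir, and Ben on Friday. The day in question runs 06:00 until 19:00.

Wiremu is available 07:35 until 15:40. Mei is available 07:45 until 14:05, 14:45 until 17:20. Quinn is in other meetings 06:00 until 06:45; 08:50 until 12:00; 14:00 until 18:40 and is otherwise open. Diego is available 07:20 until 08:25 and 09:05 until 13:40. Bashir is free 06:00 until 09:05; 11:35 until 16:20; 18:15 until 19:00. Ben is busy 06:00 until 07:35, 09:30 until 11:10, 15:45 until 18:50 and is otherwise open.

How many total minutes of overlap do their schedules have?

Wiremu free: 07:35-15:40.
Mei free: 07:45-14:05, 14:45-17:20.
Quinn free: 06:45-08:50, 12:00-14:00, 18:40-19:00 (invert busy blocks within the working day).
Diego free: 07:20-08:25, 09:05-13:40.
Bashir free: 06:00-09:05, 11:35-16:20, 18:15-19:00.
Ben free: 07:35-09:30, 11:10-15:45, 18:50-19:00 (invert busy blocks within the working day).
Wiremu ∩ Mei: 07:45-14:05, 14:45-15:40.
Wiremu ∩ Mei ∩ Quinn: 07:45-08:50, 12:00-14:00.
Wiremu ∩ Mei ∩ Quinn ∩ Diego: 07:45-08:25, 12:00-13:40.
Wiremu ∩ Mei ∩ Quinn ∩ Diego ∩ Bashir: 07:45-08:25, 12:00-13:40.
Wiremu ∩ Mei ∩ Quinn ∩ Diego ∩ Bashir ∩ Ben: 07:45-08:25, 12:00-13:40.
Summing the common windows: 40 + 100 = 140 minutes.

140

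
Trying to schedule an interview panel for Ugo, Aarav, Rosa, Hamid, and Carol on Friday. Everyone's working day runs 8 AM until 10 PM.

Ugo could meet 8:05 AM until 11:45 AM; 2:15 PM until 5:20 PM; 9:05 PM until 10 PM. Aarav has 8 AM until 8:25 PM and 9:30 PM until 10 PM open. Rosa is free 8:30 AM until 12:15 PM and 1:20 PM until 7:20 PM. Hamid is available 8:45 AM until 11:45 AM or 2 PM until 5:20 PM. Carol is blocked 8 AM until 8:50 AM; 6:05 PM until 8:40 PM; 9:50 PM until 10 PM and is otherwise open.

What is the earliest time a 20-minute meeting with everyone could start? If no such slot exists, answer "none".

08:50

Ugo free: 08:05-11:45, 14:15-17:20, 21:05-22:00.
Aarav free: 08:00-20:25, 21:30-22:00.
Rosa free: 08:30-12:15, 13:20-19:20.
Hamid free: 08:45-11:45, 14:00-17:20.
Carol free: 08:50-18:05, 20:40-21:50 (invert busy blocks within the working day).
Ugo ∩ Aarav: 08:05-11:45, 14:15-17:20, 21:30-22:00.
Ugo ∩ Aarav ∩ Rosa: 08:30-11:45, 14:15-17:20.
Ugo ∩ Aarav ∩ Rosa ∩ Hamid: 08:45-11:45, 14:15-17:20.
Ugo ∩ Aarav ∩ Rosa ∩ Hamid ∩ Carol: 08:50-11:45, 14:15-17:20.
Those are the intersection windows.
The first common window of at least 20 minutes is 08:50-11:45, so the earliest start is 08:50.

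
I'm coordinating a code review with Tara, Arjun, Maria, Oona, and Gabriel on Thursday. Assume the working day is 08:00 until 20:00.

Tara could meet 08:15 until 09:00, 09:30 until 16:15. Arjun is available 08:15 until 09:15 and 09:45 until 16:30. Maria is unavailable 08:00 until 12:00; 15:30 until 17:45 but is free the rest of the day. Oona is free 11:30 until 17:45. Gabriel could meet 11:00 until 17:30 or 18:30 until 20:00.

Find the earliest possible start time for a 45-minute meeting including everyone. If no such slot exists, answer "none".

12:00

Tara free: 08:15-09:00, 09:30-16:15.
Arjun free: 08:15-09:15, 09:45-16:30.
Maria free: 12:00-15:30, 17:45-20:00 (invert busy blocks within the working day).
Oona free: 11:30-17:45.
Gabriel free: 11:00-17:30, 18:30-20:00.
Tara ∩ Arjun: 08:15-09:00, 09:45-16:15.
Tara ∩ Arjun ∩ Maria: 12:00-15:30.
Tara ∩ Arjun ∩ Maria ∩ Oona: 12:00-15:30.
Tara ∩ Arjun ∩ Maria ∩ Oona ∩ Gabriel: 12:00-15:30.
Those are the intersection windows.
The first common window of at least 45 minutes is 12:00-15:30, so the earliest start is 12:00.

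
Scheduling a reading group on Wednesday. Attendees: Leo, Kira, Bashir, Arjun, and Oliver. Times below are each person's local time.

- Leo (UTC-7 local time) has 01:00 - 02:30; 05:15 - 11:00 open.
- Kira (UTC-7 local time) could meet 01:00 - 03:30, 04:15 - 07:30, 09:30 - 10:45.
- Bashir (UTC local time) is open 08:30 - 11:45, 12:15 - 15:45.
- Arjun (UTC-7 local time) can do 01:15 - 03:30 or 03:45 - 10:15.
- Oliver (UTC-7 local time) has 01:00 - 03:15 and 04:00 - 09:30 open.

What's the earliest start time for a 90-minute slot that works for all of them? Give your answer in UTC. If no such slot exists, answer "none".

Leo in UTC: 08:00-09:30, 12:15-18:00 (add 7h to convert from UTC-7).
Kira in UTC: 08:00-10:30, 11:15-14:30, 16:30-17:45 (add 7h to convert from UTC-7).
Bashir in UTC: 08:30-11:45, 12:15-15:45.
Arjun in UTC: 08:15-10:30, 10:45-17:15 (add 7h to convert from UTC-7).
Oliver in UTC: 08:00-10:15, 11:00-16:30 (add 7h to convert from UTC-7).
Leo ∩ Kira: 08:00-09:30, 12:15-14:30, 16:30-17:45.
Leo ∩ Kira ∩ Bashir: 08:30-09:30, 12:15-14:30.
Leo ∩ Kira ∩ Bashir ∩ Arjun: 08:30-09:30, 12:15-14:30.
Leo ∩ Kira ∩ Bashir ∩ Arjun ∩ Oliver: 08:30-09:30, 12:15-14:30.
The first common window of at least 90 minutes is 12:15-14:30, so the earliest start is 12:15.

12:15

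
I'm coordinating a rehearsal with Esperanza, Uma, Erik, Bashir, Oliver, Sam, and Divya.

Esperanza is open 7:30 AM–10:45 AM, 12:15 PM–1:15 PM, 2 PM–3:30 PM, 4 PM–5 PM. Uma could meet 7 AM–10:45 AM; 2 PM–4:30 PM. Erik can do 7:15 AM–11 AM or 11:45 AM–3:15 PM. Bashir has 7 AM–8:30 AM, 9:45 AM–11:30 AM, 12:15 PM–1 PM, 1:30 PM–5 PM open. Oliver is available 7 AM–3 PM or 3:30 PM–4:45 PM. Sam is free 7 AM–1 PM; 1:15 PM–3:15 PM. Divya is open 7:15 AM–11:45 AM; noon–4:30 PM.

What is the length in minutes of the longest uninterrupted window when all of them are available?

Esperanza ∩ Uma: 07:30-10:45, 14:00-15:30, 16:00-16:30.
Esperanza ∩ Uma ∩ Erik: 07:30-10:45, 14:00-15:15.
Esperanza ∩ Uma ∩ Erik ∩ Bashir: 07:30-08:30, 09:45-10:45, 14:00-15:15.
Esperanza ∩ Uma ∩ Erik ∩ Bashir ∩ Oliver: 07:30-08:30, 09:45-10:45, 14:00-15:00.
Esperanza ∩ Uma ∩ Erik ∩ Bashir ∩ Oliver ∩ Sam: 07:30-08:30, 09:45-10:45, 14:00-15:00.
Esperanza ∩ Uma ∩ Erik ∩ Bashir ∩ Oliver ∩ Sam ∩ Divya: 07:30-08:30, 09:45-10:45, 14:00-15:00.
So the common availability across everyone is 07:30-08:30, 09:45-10:45, 14:00-15:00.
The longest is 07:30-08:30 at 60 minutes.

60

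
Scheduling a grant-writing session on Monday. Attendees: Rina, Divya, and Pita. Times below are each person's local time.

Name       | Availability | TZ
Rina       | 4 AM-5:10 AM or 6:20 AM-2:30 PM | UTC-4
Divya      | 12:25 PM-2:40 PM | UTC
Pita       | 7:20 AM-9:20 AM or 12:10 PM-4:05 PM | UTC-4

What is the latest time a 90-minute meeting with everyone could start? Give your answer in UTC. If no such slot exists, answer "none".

Rina in UTC: 08:00-09:10, 10:20-18:30 (add 4h to convert from UTC-4).
Divya in UTC: 12:25-14:40.
Pita in UTC: 11:20-13:20, 16:10-20:05 (add 4h to convert from UTC-4).
Rina ∩ Divya: 12:25-14:40.
Rina ∩ Divya ∩ Pita: 12:25-13:20.
No common window is at least 90 minutes long.

none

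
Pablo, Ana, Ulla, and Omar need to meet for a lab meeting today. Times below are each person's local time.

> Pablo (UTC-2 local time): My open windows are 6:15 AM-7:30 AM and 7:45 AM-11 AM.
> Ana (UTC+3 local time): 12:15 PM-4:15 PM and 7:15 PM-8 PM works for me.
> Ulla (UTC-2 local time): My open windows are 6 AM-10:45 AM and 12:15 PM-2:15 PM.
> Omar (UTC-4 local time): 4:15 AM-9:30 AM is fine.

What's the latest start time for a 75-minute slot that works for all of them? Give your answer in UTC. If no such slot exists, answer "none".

11:30

Pablo in UTC: 08:15-09:30, 09:45-13:00 (add 2h to convert from UTC-2).
Ana in UTC: 09:15-13:15, 16:15-17:00 (subtract 3h to convert from UTC+3).
Ulla in UTC: 08:00-12:45, 14:15-16:15 (add 2h to convert from UTC-2).
Omar in UTC: 08:15-13:30 (add 4h to convert from UTC-4).
Pablo ∩ Ana: 09:15-09:30, 09:45-13:00.
Pablo ∩ Ana ∩ Ulla: 09:15-09:30, 09:45-12:45.
Pablo ∩ Ana ∩ Ulla ∩ Omar: 09:15-09:30, 09:45-12:45.
The last common window of at least 75 minutes is 09:45-12:45; a 75-minute meeting can start as late as 11:30 and still end by 12:45.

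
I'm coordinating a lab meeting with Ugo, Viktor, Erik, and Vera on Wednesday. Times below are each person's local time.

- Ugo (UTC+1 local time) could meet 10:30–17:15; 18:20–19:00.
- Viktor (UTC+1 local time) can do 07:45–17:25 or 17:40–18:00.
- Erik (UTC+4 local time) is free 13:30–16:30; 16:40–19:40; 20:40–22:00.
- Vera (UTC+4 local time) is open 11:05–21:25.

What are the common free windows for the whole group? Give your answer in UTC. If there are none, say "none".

09:30-12:30, 12:40-15:40

Ugo in UTC: 09:30-16:15, 17:20-18:00 (subtract 1h to convert from UTC+1).
Viktor in UTC: 06:45-16:25, 16:40-17:00 (subtract 1h to convert from UTC+1).
Erik in UTC: 09:30-12:30, 12:40-15:40, 16:40-18:00 (subtract 4h to convert from UTC+4).
Vera in UTC: 07:05-17:25 (subtract 4h to convert from UTC+4).
Ugo ∩ Viktor: 09:30-16:15.
Ugo ∩ Viktor ∩ Erik: 09:30-12:30, 12:40-15:40.
Ugo ∩ Viktor ∩ Erik ∩ Vera: 09:30-12:30, 12:40-15:40.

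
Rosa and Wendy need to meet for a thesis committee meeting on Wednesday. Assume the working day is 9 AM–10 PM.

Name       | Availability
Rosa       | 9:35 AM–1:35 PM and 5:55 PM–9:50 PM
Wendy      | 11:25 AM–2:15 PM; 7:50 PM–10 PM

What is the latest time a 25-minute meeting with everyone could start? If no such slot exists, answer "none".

21:25

Rosa ∩ Wendy: 11:25-13:35, 19:50-21:50.
Those are the intersection windows.
The last common window of at least 25 minutes is 19:50-21:50; a 25-minute meeting can start as late as 21:25 and still end by 21:50.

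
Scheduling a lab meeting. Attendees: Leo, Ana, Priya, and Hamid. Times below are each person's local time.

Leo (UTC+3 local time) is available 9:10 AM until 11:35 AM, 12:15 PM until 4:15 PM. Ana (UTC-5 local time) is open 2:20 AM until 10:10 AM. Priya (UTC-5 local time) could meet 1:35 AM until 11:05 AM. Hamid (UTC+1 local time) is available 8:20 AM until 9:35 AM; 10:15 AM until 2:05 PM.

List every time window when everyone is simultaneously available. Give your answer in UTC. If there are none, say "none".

Leo in UTC: 06:10-08:35, 09:15-13:15 (subtract 3h to convert from UTC+3).
Ana in UTC: 07:20-15:10 (add 5h to convert from UTC-5).
Priya in UTC: 06:35-16:05 (add 5h to convert from UTC-5).
Hamid in UTC: 07:20-08:35, 09:15-13:05 (subtract 1h to convert from UTC+1).
Leo ∩ Ana: 07:20-08:35, 09:15-13:15.
Leo ∩ Ana ∩ Priya: 07:20-08:35, 09:15-13:15.
Leo ∩ Ana ∩ Priya ∩ Hamid: 07:20-08:35, 09:15-13:05.

07:20-08:35, 09:15-13:05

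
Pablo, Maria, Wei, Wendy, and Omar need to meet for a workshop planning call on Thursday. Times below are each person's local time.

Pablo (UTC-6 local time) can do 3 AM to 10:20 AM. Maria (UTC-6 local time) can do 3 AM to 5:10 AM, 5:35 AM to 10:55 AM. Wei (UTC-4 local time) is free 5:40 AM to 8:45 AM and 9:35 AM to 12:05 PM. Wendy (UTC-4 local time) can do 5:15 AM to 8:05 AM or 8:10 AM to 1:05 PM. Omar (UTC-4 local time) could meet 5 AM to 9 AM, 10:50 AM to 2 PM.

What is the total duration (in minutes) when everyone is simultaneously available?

Pablo in UTC: 09:00-16:20 (add 6h to convert from UTC-6).
Maria in UTC: 09:00-11:10, 11:35-16:55 (add 6h to convert from UTC-6).
Wei in UTC: 09:40-12:45, 13:35-16:05 (add 4h to convert from UTC-4).
Wendy in UTC: 09:15-12:05, 12:10-17:05 (add 4h to convert from UTC-4).
Omar in UTC: 09:00-13:00, 14:50-18:00 (add 4h to convert from UTC-4).
Pablo ∩ Maria: 09:00-11:10, 11:35-16:20.
Pablo ∩ Maria ∩ Wei: 09:40-11:10, 11:35-12:45, 13:35-16:05.
Pablo ∩ Maria ∩ Wei ∩ Wendy: 09:40-11:10, 11:35-12:05, 12:10-12:45, 13:35-16:05.
Pablo ∩ Maria ∩ Wei ∩ Wendy ∩ Omar: 09:40-11:10, 11:35-12:05, 12:10-12:45, 14:50-16:05.
Summing the common windows: 90 + 30 + 35 + 75 = 230 minutes.

230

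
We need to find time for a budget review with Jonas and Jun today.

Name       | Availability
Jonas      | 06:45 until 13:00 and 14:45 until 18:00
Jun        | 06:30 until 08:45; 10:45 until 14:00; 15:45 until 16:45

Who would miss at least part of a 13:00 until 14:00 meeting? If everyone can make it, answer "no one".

Jonas: not fully free for 13:00-14:00. Jun: free for 13:00-14:00.

Jonas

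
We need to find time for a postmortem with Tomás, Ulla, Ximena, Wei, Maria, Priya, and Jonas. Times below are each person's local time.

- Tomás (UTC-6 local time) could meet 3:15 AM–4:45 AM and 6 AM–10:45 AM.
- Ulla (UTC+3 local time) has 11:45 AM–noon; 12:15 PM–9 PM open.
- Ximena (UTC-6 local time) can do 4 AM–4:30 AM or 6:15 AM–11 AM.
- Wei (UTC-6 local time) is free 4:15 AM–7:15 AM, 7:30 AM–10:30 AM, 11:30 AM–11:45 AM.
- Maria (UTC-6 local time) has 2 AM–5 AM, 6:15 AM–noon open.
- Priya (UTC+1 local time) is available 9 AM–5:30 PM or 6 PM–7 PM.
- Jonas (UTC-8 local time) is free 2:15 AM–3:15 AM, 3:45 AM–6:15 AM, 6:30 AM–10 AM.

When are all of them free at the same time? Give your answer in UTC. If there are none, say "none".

10:15-10:30, 12:15-13:15, 13:30-14:15, 14:30-16:30

Tomás in UTC: 09:15-10:45, 12:00-16:45 (add 6h to convert from UTC-6).
Ulla in UTC: 08:45-09:00, 09:15-18:00 (subtract 3h to convert from UTC+3).
Ximena in UTC: 10:00-10:30, 12:15-17:00 (add 6h to convert from UTC-6).
Wei in UTC: 10:15-13:15, 13:30-16:30, 17:30-17:45 (add 6h to convert from UTC-6).
Maria in UTC: 08:00-11:00, 12:15-18:00 (add 6h to convert from UTC-6).
Priya in UTC: 08:00-16:30, 17:00-18:00 (subtract 1h to convert from UTC+1).
Jonas in UTC: 10:15-11:15, 11:45-14:15, 14:30-18:00 (add 8h to convert from UTC-8).
Tomás ∩ Ulla: 09:15-10:45, 12:00-16:45.
Tomás ∩ Ulla ∩ Ximena: 10:00-10:30, 12:15-16:45.
Tomás ∩ Ulla ∩ Ximena ∩ Wei: 10:15-10:30, 12:15-13:15, 13:30-16:30.
Tomás ∩ Ulla ∩ Ximena ∩ Wei ∩ Maria: 10:15-10:30, 12:15-13:15, 13:30-16:30.
Tomás ∩ Ulla ∩ Ximena ∩ Wei ∩ Maria ∩ Priya: 10:15-10:30, 12:15-13:15, 13:30-16:30.
Tomás ∩ Ulla ∩ Ximena ∩ Wei ∩ Maria ∩ Priya ∩ Jonas: 10:15-10:30, 12:15-13:15, 13:30-14:15, 14:30-16:30.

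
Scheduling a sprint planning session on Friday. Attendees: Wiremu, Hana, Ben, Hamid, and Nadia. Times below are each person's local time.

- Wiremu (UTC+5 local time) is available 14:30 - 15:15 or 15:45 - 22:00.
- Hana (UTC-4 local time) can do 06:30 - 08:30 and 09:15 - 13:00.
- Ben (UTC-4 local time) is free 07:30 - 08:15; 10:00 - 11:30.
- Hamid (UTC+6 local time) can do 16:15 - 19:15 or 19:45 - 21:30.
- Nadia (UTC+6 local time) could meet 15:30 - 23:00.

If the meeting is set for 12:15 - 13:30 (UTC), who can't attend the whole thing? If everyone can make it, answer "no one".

Wiremu in UTC: 09:30-10:15, 10:45-17:00 (subtract 5h to convert from UTC+5).
Hana in UTC: 10:30-12:30, 13:15-17:00 (add 4h to convert from UTC-4).
Ben in UTC: 11:30-12:15, 14:00-15:30 (add 4h to convert from UTC-4).
Hamid in UTC: 10:15-13:15, 13:45-15:30 (subtract 6h to convert from UTC+6).
Nadia in UTC: 09:30-17:00 (subtract 6h to convert from UTC+6).
Wiremu: free for 12:15-13:30. Hana: not fully free for 12:15-13:30. Ben: not fully free for 12:15-13:30. Hamid: not fully free for 12:15-13:30. Nadia: free for 12:15-13:30.

Ben, Hamid, Hana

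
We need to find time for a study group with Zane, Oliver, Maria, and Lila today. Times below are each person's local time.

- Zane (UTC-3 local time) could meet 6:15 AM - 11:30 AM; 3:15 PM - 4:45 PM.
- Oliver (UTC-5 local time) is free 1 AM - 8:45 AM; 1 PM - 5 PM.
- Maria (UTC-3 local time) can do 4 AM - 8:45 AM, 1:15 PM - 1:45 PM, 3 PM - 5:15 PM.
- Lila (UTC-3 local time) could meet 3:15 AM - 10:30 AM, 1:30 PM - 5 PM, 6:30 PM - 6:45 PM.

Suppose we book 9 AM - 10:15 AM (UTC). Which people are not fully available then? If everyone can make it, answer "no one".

Zane in UTC: 09:15-14:30, 18:15-19:45 (add 3h to convert from UTC-3).
Oliver in UTC: 06:00-13:45, 18:00-22:00 (add 5h to convert from UTC-5).
Maria in UTC: 07:00-11:45, 16:15-16:45, 18:00-20:15 (add 3h to convert from UTC-3).
Lila in UTC: 06:15-13:30, 16:30-20:00, 21:30-21:45 (add 3h to convert from UTC-3).
Zane: not fully free for 09:00-10:15. Oliver: free for 09:00-10:15. Maria: free for 09:00-10:15. Lila: free for 09:00-10:15.

Zane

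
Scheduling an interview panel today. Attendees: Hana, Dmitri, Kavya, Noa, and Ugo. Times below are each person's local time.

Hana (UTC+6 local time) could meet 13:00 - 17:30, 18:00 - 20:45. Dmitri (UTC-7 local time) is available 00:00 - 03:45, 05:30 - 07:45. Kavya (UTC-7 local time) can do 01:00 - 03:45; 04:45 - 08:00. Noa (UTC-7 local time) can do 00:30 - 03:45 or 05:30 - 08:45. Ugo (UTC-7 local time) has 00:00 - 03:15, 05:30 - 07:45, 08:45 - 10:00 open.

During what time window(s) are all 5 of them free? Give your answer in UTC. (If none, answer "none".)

Hana in UTC: 07:00-11:30, 12:00-14:45 (subtract 6h to convert from UTC+6).
Dmitri in UTC: 07:00-10:45, 12:30-14:45 (add 7h to convert from UTC-7).
Kavya in UTC: 08:00-10:45, 11:45-15:00 (add 7h to convert from UTC-7).
Noa in UTC: 07:30-10:45, 12:30-15:45 (add 7h to convert from UTC-7).
Ugo in UTC: 07:00-10:15, 12:30-14:45, 15:45-17:00 (add 7h to convert from UTC-7).
Hana ∩ Dmitri: 07:00-10:45, 12:30-14:45.
Hana ∩ Dmitri ∩ Kavya: 08:00-10:45, 12:30-14:45.
Hana ∩ Dmitri ∩ Kavya ∩ Noa: 08:00-10:45, 12:30-14:45.
Hana ∩ Dmitri ∩ Kavya ∩ Noa ∩ Ugo: 08:00-10:15, 12:30-14:45.
Those are the intersection windows.

08:00-10:15, 12:30-14:45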